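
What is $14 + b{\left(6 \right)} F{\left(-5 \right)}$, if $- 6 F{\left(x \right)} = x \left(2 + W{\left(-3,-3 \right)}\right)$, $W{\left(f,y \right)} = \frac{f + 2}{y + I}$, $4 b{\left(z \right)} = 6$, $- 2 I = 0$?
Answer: $\frac{203}{12} \approx 16.917$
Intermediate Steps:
$I = 0$ ($I = \left(- \frac{1}{2}\right) 0 = 0$)
$b{\left(z \right)} = \frac{3}{2}$ ($b{\left(z \right)} = \frac{1}{4} \cdot 6 = \frac{3}{2}$)
$W{\left(f,y \right)} = \frac{2 + f}{y}$ ($W{\left(f,y \right)} = \frac{f + 2}{y + 0} = \frac{2 + f}{y}$)
$F{\left(x \right)} = - \frac{7 x}{18}$ ($F{\left(x \right)} = - \frac{x \left(2 + \frac{2 - 3}{-3}\right)}{6} = - \frac{x \left(2 - - \frac{1}{3}\right)}{6} = - \frac{x \left(2 + \frac{1}{3}\right)}{6} = - \frac{x \frac{7}{3}}{6} = - \frac{\frac{7}{3} x}{6} = - \frac{7 x}{18}$)
$14 + b{\left(6 \right)} F{\left(-5 \right)} = 14 + \frac{3 \left(\left(- \frac{7}{18}\right) \left(-5\right)\right)}{2} = 14 + \frac{3}{2} \cdot \frac{35}{18} = 14 + \frac{35}{12} = \frac{203}{12}$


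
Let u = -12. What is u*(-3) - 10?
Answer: 26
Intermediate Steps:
u*(-3) - 10 = -12*(-3) - 10 = 36 - 10 = 26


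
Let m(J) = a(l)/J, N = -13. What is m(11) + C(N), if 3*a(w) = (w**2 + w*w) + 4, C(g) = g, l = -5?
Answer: -125/11 ≈ -11.364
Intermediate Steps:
a(w) = 4/3 + 2*w**2/3 (a(w) = ((w**2 + w*w) + 4)/3 = ((w**2 + w**2) + 4)/3 = (2*w**2 + 4)/3 = (4 + 2*w**2)/3 = 4/3 + 2*w**2/3)
m(J) = 18/J (m(J) = (4/3 + (2/3)*(-5)**2)/J = (4/3 + (2/3)*25)/J = (4/3 + 50/3)/J = 18/J)
m(11) + C(N) = 18/11 - 13 = -125/11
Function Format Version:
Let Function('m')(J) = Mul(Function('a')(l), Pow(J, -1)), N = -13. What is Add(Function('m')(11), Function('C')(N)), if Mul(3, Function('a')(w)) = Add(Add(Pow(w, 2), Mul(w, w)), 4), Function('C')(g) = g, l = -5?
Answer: Rational(-125, 11) ≈ -11.364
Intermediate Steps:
Function('a')(w) = Add(Rational(4, 3), Mul(Rational(2, 3), Pow(w, 2))) (Function('a')(w) = Mul(Rational(1, 3), Add(Add(Pow(w, 2), Mul(w, w)), 4)) = Mul(Rational(1, 3), Add(Add(Pow(w, 2), Pow(w, 2)), 4)) = Mul(Rational(1, 3), Add(Mul(2, Pow(w, 2)), 4)) = Mul(Rational(1, 3), Add(4, Mul(2, Pow(w, 2)))) = Add(Rational(4, 3), Mul(Rational(2, 3), Pow(w, 2))))
Function('m')(J) = Mul(18, Pow(J, -1)) (Function('m')(J) = Mul(Add(Rational(4, 3), Mul(Rational(2, 3), Pow(-5, 2))), Pow(J, -1)) = Mul(Add(Rational(4, 3), Mul(Rational(2, 3), 25)), Pow(J, -1)) = Mul(Add(Rational(4, 3), Rational(50, 3)), Pow(J, -1)) = Mul(18, Pow(J, -1)))
Add(Function('m')(11), Function('C')(N)) = Add(Mul(18, Pow(11, -1)), -13) = Add(Mul(18, Rational(1, 11)), -13) = Add(Rational(18, 11), -13) = Rational(-125, 11)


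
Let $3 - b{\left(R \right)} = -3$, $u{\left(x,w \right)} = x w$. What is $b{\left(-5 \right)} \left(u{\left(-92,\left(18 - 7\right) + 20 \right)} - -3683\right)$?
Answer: $4986$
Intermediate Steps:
$u{\left(x,w \right)} = w x$
$b{\left(R \right)} = 6$ ($b{\left(R \right)} = 3 - -3 = 3 + 3 = 6$)
$b{\left(-5 \right)} \left(u{\left(-92,\left(18 - 7\right) + 20 \right)} - -3683\right) = 6 \left(\left(\left(18 - 7\right) + 20\right) \left(-92\right) - -3683\right) = 6 \left(\left(11 + 20\right) \left(-92\right) + 3683\right) = 6 \left(31 \left(-92\right) + 3683\right) = 6 \left(-2852 + 3683\right) = 6 \cdot 831 = 4986$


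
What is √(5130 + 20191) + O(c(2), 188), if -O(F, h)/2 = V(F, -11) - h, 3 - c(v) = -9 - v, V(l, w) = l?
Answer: 348 + √25321 ≈ 507.13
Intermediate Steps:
c(v) = 12 + v (c(v) = 3 - (-9 - v) = 3 + (9 + v) = 12 + v)
O(F, h) = -2*F + 2*h (O(F, h) = -2*(F - h) = -2*F + 2*h)
√(5130 + 20191) + O(c(2), 188) = √(5130 + 20191) + (-2*(12 + 2) + 2*188) = √25321 + (-2*14 + 376) = √25321 + (-28 + 376) = √25321 + 348 = 348 + √25321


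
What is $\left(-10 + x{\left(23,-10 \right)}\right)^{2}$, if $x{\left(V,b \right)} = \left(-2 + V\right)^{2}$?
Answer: $185761$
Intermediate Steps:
$\left(-10 + x{\left(23,-10 \right)}\right)^{2} = \left(-10 + \left(-2 + 23\right)^{2}\right)^{2} = \left(-10 + 21^{2}\right)^{2} = \left(-10 + 441\right)^{2} = 431^{2} = 185761$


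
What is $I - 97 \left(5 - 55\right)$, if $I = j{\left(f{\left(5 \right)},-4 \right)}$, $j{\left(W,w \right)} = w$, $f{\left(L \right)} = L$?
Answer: $4846$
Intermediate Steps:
$I = -4$
$I - 97 \left(5 - 55\right) = -4 - 97 \left(5 - 55\right) = -4 - -4850 = -4 + 4850 = 4846$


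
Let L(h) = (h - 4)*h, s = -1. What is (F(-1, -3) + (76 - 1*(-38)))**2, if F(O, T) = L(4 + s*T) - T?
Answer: 19044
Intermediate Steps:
L(h) = h*(-4 + h) (L(h) = (-4 + h)*h = h*(-4 + h))
F(O, T) = -T - T*(4 - T) (F(O, T) = (4 - T)*(-4 + (4 - T)) - T = (4 - T)*(-T) - T = -T*(4 - T) - T = -T - T*(4 - T))
(F(-1, -3) + (76 - 1*(-38)))**2 = (-3*(-5 - 3) + (76 - 1*(-38)))**2 = (-3*(-8) + (76 + 38))**2 = (24 + 114)**2 = 138**2 = 19044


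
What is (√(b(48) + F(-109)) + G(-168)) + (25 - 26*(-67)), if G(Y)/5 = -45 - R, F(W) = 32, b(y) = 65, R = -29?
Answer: 1687 + √97 ≈ 1696.8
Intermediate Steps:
G(Y) = -80 (G(Y) = 5*(-45 - 1*(-29)) = 5*(-45 + 29) = 5*(-16) = -80)
(√(b(48) + F(-109)) + G(-168)) + (25 - 26*(-67)) = (√(65 + 32) - 80) + (25 - 26*(-67)) = (√97 - 80) + (25 + 1742) = (-80 + √97) + 1767 = 1687 + √97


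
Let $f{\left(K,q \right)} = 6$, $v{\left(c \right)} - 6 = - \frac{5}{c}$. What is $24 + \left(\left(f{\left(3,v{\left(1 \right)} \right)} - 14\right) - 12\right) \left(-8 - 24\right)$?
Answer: $664$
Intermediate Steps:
$v{\left(c \right)} = 6 - \frac{5}{c}$
$24 + \left(\left(f{\left(3,v{\left(1 \right)} \right)} - 14\right) - 12\right) \left(-8 - 24\right) = 24 + \left(\left(6 - 14\right) - 12\right) \left(-8 - 24\right) = 24 + \left(-8 - 12\right) \left(-32\right) = 24 - -640 = 24 + 640 = 664$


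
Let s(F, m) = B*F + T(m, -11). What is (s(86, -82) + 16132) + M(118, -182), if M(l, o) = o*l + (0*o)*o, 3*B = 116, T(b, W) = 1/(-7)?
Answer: -42395/21 ≈ -2018.8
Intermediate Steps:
T(b, W) = -⅐
B = 116/3 (B = (⅓)*116 = 116/3 ≈ 38.667)
M(l, o) = l*o (M(l, o) = l*o + 0*o = l*o + 0 = l*o)
s(F, m) = -⅐ + 116*F/3 (s(F, m) = 116*F/3 - ⅐ = -⅐ + 116*F/3)
(s(86, -82) + 16132) + M(118, -182) = ((-⅐ + (116/3)*86) + 16132) + 118*(-182) = ((-⅐ + 9976/3) + 16132) - 21476 = (69829/21 + 16132) - 21476 = 408601/21 - 21476 = -42395/21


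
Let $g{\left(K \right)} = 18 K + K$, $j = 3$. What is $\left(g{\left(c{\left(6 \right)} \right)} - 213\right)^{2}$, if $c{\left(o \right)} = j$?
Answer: $24336$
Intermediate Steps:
$c{\left(o \right)} = 3$
$g{\left(K \right)} = 19 K$
$\left(g{\left(c{\left(6 \right)} \right)} - 213\right)^{2} = \left(19 \cdot 3 - 213\right)^{2} = \left(57 - 213\right)^{2} = \left(-156\right)^{2} = 24336$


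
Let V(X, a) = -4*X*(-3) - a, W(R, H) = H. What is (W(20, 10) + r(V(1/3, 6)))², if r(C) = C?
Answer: 64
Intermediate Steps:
V(X, a) = -a + 12*X (V(X, a) = 12*X - a = -a + 12*X)
(W(20, 10) + r(V(1/3, 6)))² = (10 + (-1*6 + 12/3))² = (10 + (-6 + 12*(⅓)))² = (10 + (-6 + 4))² = (10 - 2)² = 8² = 64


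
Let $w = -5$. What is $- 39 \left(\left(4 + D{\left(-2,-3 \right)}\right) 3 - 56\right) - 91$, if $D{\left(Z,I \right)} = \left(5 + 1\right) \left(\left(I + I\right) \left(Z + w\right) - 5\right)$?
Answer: $-24349$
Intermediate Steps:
$D{\left(Z,I \right)} = -30 + 12 I \left(-5 + Z\right)$ ($D{\left(Z,I \right)} = \left(5 + 1\right) \left(\left(I + I\right) \left(Z - 5\right) - 5\right) = 6 \left(2 I \left(-5 + Z\right) - 5\right) = 6 \left(-5 + 2 I \left(-5 + Z\right)\right) = -30 + 12 I \left(-5 + Z\right)$)
$- 39 \left(\left(4 + D{\left(-2,-3 \right)}\right) 3 - 56\right) - 91 = - 39 \left(\left(4 - \left(-150 - 72\right)\right) 3 - 56\right) - 91 = - 39 \left(\left(4 + \left(-30 + 180 + 72\right)\right) 3 - 56\right) - 91 = - 39 \left(\left(4 + 222\right) 3 - 56\right) - 91 = - 39 \left(226 \cdot 3 - 56\right) - 91 = - 39 \left(678 - 56\right) - 91 = \left(-39\right) 622 - 91 = -24258 - 91 = -24349$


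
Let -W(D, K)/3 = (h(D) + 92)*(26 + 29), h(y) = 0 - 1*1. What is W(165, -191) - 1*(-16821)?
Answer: 1806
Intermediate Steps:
h(y) = -1 (h(y) = 0 - 1 = -1)
W(D, K) = -15015 (W(D, K) = -3*(-1 + 92)*(26 + 29) = -273*55 = -3*5005 = -15015)
W(165, -191) - 1*(-16821) = -15015 - 1*(-16821) = -15015 + 16821 = 1806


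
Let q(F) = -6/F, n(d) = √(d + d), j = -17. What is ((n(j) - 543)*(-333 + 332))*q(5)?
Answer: -3258/5 + 6*I*√34/5 ≈ -651.6 + 6.9971*I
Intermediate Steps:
n(d) = √2*√d (n(d) = √(2*d) = √2*√d)
((n(j) - 543)*(-333 + 332))*q(5) = ((√2*√(-17) - 543)*(-333 + 332))*(-6/5) = ((√2*(I*√17) - 543)*(-1))*(-6*⅕) = ((I*√34 - 543)*(-1))*(-6/5) = ((-543 + I*√34)*(-1))*(-6/5) = (543 - I*√34)*(-6/5) = -3258/5 + 6*I*√34/5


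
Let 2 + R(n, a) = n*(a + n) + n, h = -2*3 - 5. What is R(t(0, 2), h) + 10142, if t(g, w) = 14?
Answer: 10196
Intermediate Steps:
h = -11 (h = -6 - 5 = -11)
R(n, a) = -2 + n + n*(a + n) (R(n, a) = -2 + (n*(a + n) + n) = -2 + (n + n*(a + n)) = -2 + n + n*(a + n))
R(t(0, 2), h) + 10142 = (-2 + 14 + 14² - 11*14) + 10142 = (-2 + 14 + 196 - 154) + 10142 = 54 + 10142 = 10196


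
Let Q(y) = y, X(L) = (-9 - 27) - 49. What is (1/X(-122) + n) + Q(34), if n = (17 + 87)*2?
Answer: 20569/85 ≈ 241.99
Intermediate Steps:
X(L) = -85 (X(L) = -36 - 49 = -85)
n = 208 (n = 104*2 = 208)
(1/X(-122) + n) + Q(34) = (1/(-85) + 208) + 34 = (-1/85 + 208) + 34 = 17679/85 + 34 = 20569/85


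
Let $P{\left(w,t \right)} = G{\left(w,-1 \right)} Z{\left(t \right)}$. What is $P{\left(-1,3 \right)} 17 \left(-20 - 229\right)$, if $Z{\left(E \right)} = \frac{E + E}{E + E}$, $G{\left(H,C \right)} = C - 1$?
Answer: $8466$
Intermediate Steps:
$G{\left(H,C \right)} = -1 + C$
$Z{\left(E \right)} = 1$ ($Z{\left(E \right)} = \frac{2 E}{2 E} = 2 E \frac{1}{2 E} = 1$)
$P{\left(w,t \right)} = -2$ ($P{\left(w,t \right)} = \left(-1 - 1\right) 1 = \left(-2\right) 1 = -2$)
$P{\left(-1,3 \right)} 17 \left(-20 - 229\right) = - 2 \cdot 17 \left(-20 - 229\right) = - 2 \cdot 17 \left(-249\right) = \left(-2\right) \left(-4233\right) = 8466$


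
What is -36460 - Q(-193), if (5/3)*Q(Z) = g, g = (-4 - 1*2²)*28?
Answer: -181628/5 ≈ -36326.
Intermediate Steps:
g = -224 (g = (-4 - 1*4)*28 = (-4 - 4)*28 = -8*28 = -224)
Q(Z) = -672/5 (Q(Z) = (⅗)*(-224) = -672/5)
-36460 - Q(-193) = -36460 - 1*(-672/5) = -36460 + 672/5 = -181628/5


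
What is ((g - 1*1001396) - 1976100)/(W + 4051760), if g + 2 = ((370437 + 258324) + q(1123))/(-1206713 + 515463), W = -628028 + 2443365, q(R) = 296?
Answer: -2058196121557/4055630801250 ≈ -0.50749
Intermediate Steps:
W = 1815337
g = -2011557/691250 (g = -2 + ((370437 + 258324) + 296)/(-1206713 + 515463) = -2 + (628761 + 296)/(-691250) = -2 + 629057*(-1/691250) = -2 - 629057/691250 = -2011557/691250 ≈ -2.9100)
((g - 1*1001396) - 1976100)/(W + 4051760) = ((-2011557/691250 - 1*1001396) - 1976100)/(1815337 + 4051760) = ((-2011557/691250 - 1001396) - 1976100)/5867097 = (-692216996557/691250 - 1976100)*(1/5867097) = -2058196121557/691250*1/5867097 = -2058196121557/4055630801250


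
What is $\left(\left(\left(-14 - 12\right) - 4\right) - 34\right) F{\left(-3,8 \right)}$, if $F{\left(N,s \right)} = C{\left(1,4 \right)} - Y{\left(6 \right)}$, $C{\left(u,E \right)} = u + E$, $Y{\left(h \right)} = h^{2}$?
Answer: $1984$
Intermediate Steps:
$C{\left(u,E \right)} = E + u$
$F{\left(N,s \right)} = -31$ ($F{\left(N,s \right)} = \left(4 + 1\right) - 6^{2} = 5 - 36 = -31$)
$\left(\left(\left(-14 - 12\right) - 4\right) - 34\right) F{\left(-3,8 \right)} = \left(\left(\left(-14 - 12\right) - 4\right) - 34\right) \left(-31\right) = \left(\left(-26 - 4\right) - 34\right) \left(-31\right) = \left(-30 - 34\right) \left(-31\right) = \left(-64\right) \left(-31\right) = 1984$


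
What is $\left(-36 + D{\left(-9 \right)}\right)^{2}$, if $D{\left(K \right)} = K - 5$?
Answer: $2500$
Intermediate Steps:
$D{\left(K \right)} = -5 + K$ ($D{\left(K \right)} = K - 5 = -5 + K$)
$\left(-36 + D{\left(-9 \right)}\right)^{2} = \left(-36 - 14\right)^{2} = \left(-50\right)^{2} = 2500$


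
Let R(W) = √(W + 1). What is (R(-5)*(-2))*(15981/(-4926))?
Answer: 10654*I/821 ≈ 12.977*I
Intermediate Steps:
R(W) = √(1 + W)
(R(-5)*(-2))*(15981/(-4926)) = (√(1 - 5)*(-2))*(15981/(-4926)) = (√(-4)*(-2))*(15981*(-1/4926)) = ((2*I)*(-2))*(-5327/1642) = -4*I*(-5327/1642) = 10654*I/821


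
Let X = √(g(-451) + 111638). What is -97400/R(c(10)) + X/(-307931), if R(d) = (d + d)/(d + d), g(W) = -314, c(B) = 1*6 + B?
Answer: -97400 - 2*√27831/307931 ≈ -97400.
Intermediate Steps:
c(B) = 6 + B
X = 2*√27831 (X = √(-314 + 111638) = √111324 = 2*√27831 ≈ 333.65)
R(d) = 1 (R(d) = (2*d)/((2*d)) = (2*d)*(1/(2*d)) = 1)
-97400/R(c(10)) + X/(-307931) = -97400/1 + (2*√27831)/(-307931) = -97400*1 + (2*√27831)*(-1/307931) = -97400 - 2*√27831/307931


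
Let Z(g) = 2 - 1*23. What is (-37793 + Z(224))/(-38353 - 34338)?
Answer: 37814/72691 ≈ 0.52020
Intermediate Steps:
Z(g) = -21 (Z(g) = 2 - 23 = -21)
(-37793 + Z(224))/(-38353 - 34338) = (-37793 - 21)/(-38353 - 34338) = -37814/(-72691) = -37814*(-1/72691) = 37814/72691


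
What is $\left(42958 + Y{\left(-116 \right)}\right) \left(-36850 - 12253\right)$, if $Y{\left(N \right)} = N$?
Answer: $-2103670726$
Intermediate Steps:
$\left(42958 + Y{\left(-116 \right)}\right) \left(-36850 - 12253\right) = \left(42958 - 116\right) \left(-36850 - 12253\right) = 42842 \left(-49103\right) = -2103670726$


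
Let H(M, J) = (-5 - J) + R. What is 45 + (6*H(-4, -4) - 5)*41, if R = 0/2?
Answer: -406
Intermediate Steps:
R = 0 (R = 0*(½) = 0)
H(M, J) = -5 - J (H(M, J) = (-5 - J) + 0 = -5 - J)
45 + (6*H(-4, -4) - 5)*41 = 45 + (6*(-5 - 1*(-4)) - 5)*41 = 45 + (6*(-5 + 4) - 5)*41 = 45 + (6*(-1) - 5)*41 = 45 + (-6 - 5)*41 = 45 - 11*41 = 45 - 451 = -406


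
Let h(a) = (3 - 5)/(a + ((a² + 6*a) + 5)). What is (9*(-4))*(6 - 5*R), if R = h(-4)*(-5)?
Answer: -3312/7 ≈ -473.14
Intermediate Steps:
h(a) = -2/(5 + a² + 7*a) (h(a) = -2/(a + (5 + a² + 6*a)) = -2/(5 + a² + 7*a))
R = -10/7 (R = -2/(5 + (-4)² + 7*(-4))*(-5) = -2/(5 + 16 - 28)*(-5) = -2/(-7)*(-5) = -2*(-⅐)*(-5) = (2/7)*(-5) = -10/7 ≈ -1.4286)
(9*(-4))*(6 - 5*R) = (9*(-4))*(6 - 5*(-10/7)) = -36*(6 + 50/7) = -36*92/7 = -3312/7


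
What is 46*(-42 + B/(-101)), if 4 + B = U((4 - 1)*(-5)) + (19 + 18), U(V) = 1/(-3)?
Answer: -589904/303 ≈ -1946.9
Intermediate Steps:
U(V) = -⅓
B = 98/3 (B = -4 + (-⅓ + (19 + 18)) = -4 + (-⅓ + 37) = -4 + 110/3 = 98/3 ≈ 32.667)
46*(-42 + B/(-101)) = 46*(-42 + (98/3)/(-101)) = 46*(-42 + (98/3)*(-1/101)) = 46*(-42 - 98/303) = 46*(-12824/303) = -589904/303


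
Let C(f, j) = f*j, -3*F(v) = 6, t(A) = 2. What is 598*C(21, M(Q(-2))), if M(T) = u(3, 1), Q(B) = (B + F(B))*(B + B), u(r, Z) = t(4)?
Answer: 25116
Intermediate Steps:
F(v) = -2 (F(v) = -⅓*6 = -2)
u(r, Z) = 2
Q(B) = 2*B*(-2 + B) (Q(B) = (B - 2)*(B + B) = (-2 + B)*(2*B) = 2*B*(-2 + B))
M(T) = 2
598*C(21, M(Q(-2))) = 598*(21*2) = 598*42 = 25116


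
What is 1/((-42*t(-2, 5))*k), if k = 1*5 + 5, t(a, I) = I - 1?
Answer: -1/1680 ≈ -0.00059524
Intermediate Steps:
t(a, I) = -1 + I
k = 10 (k = 5 + 5 = 10)
1/((-42*t(-2, 5))*k) = 1/(-42*(-1 + 5)*10) = 1/(-42*4*10) = 1/(-168*10) = 1/(-1680) = -1/1680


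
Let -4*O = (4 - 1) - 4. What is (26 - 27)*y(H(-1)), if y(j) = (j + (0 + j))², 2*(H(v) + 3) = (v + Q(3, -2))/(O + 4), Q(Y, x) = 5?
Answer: -7396/289 ≈ -25.592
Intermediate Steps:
O = ¼ (O = -((4 - 1) - 4)/4 = -(3 - 4)/4 = -¼*(-1) = ¼ ≈ 0.25000)
H(v) = -41/17 + 2*v/17 (H(v) = -3 + ((v + 5)/(¼ + 4))/2 = -3 + ((5 + v)/(17/4))/2 = -3 + ((5 + v)*(4/17))/2 = -3 + (20/17 + 4*v/17)/2 = -3 + (10/17 + 2*v/17) = -41/17 + 2*v/17)
y(j) = 4*j² (y(j) = (j + j)² = (2*j)² = 4*j²)
(26 - 27)*y(H(-1)) = (26 - 27)*(4*(-41/17 + (2/17)*(-1))²) = -4*(-41/17 - 2/17)² = -4*(-43/17)² = -4*1849/289 = -1*7396/289 = -7396/289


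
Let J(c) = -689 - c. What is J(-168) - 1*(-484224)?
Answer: 483703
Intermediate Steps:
J(-168) - 1*(-484224) = (-689 - 1*(-168)) - 1*(-484224) = (-689 + 168) + 484224 = -521 + 484224 = 483703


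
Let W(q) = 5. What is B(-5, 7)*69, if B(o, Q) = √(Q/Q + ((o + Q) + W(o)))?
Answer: 138*√2 ≈ 195.16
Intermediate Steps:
B(o, Q) = √(6 + Q + o) (B(o, Q) = √(Q/Q + ((o + Q) + 5)) = √(1 + ((Q + o) + 5)) = √(1 + (5 + Q + o)) = √(6 + Q + o))
B(-5, 7)*69 = √(6 + 7 - 5)*69 = √8*69 = (2*√2)*69 = 138*√2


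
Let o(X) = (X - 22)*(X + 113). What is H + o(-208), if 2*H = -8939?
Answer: 34761/2 ≈ 17381.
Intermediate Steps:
H = -8939/2 (H = (½)*(-8939) = -8939/2 ≈ -4469.5)
o(X) = (-22 + X)*(113 + X)
H + o(-208) = -8939/2 + (-2486 + (-208)² + 91*(-208)) = -8939/2 + (-2486 + 43264 - 18928) = -8939/2 + 21850 = 34761/2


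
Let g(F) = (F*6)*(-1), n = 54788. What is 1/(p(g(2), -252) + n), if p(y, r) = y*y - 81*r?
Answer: 1/75344 ≈ 1.3272e-5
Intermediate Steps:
g(F) = -6*F (g(F) = (6*F)*(-1) = -6*F)
p(y, r) = y² - 81*r
1/(p(g(2), -252) + n) = 1/(((-6*2)² - 81*(-252)) + 54788) = 1/(((-12)² + 20412) + 54788) = 1/((144 + 20412) + 54788) = 1/(20556 + 54788) = 1/75344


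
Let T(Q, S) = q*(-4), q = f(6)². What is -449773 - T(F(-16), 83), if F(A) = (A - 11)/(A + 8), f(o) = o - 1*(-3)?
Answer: -449449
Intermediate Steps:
f(o) = 3 + o (f(o) = o + 3 = 3 + o)
F(A) = (-11 + A)/(8 + A)
q = 81 (q = (3 + 6)² = 9² = 81)
T(Q, S) = -324 (T(Q, S) = 81*(-4) = -324)
-449773 - T(F(-16), 83) = -449773 - 1*(-324) = -449773 + 324 = -449449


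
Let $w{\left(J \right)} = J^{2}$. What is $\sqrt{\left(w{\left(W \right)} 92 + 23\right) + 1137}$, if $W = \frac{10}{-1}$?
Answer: $2 \sqrt{2590} \approx 101.78$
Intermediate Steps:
$W = -10$ ($W = 10 \left(-1\right) = -10$)
$\sqrt{\left(w{\left(W \right)} 92 + 23\right) + 1137} = \sqrt{\left(\left(-10\right)^{2} \cdot 92 + 23\right) + 1137} = \sqrt{\left(100 \cdot 92 + 23\right) + 1137} = \sqrt{\left(9200 + 23\right) + 1137} = \sqrt{9223 + 1137} = \sqrt{10360} = 2 \sqrt{2590}$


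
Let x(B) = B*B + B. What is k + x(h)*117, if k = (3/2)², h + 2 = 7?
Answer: 14049/4 ≈ 3512.3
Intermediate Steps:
h = 5 (h = -2 + 7 = 5)
x(B) = B + B² (x(B) = B² + B = B + B²)
k = 9/4 (k = (3*(½))² = (3/2)² = 9/4 ≈ 2.2500)
k + x(h)*117 = 9/4 + (5*(1 + 5))*117 = 9/4 + (5*6)*117 = 9/4 + 30*117 = 9/4 + 3510 = 14049/4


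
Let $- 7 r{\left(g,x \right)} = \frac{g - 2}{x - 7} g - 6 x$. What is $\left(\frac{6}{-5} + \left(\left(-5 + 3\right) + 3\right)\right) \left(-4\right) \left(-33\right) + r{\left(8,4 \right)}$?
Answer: $- \frac{724}{35} \approx -20.686$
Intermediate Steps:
$r{\left(g,x \right)} = \frac{6 x}{7} - \frac{g \left(-2 + g\right)}{7 \left(-7 + x\right)}$ ($r{\left(g,x \right)} = - \frac{\frac{g - 2}{x - 7} g - 6 x}{7} = - \frac{\frac{-2 + g}{-7 + x} g - 6 x}{7} = - \frac{\frac{g \left(-2 + g\right)}{-7 + x} - 6 x}{7} = - \frac{- 6 x + \frac{g \left(-2 + g\right)}{-7 + x}}{7} = \frac{6 x}{7} - \frac{g \left(-2 + g\right)}{7 \left(-7 + x\right)}$)
$\left(\frac{6}{-5} + \left(\left(-5 + 3\right) + 3\right)\right) \left(-4\right) \left(-33\right) + r{\left(8,4 \right)} = \left(\frac{6}{-5} + \left(\left(-5 + 3\right) + 3\right)\right) \left(-4\right) \left(-33\right) + \frac{- 8^{2} - 168 + 2 \cdot 8 + 6 \cdot 4^{2}}{7 \left(-7 + 4\right)} = \left(6 \left(- \frac{1}{5}\right) + \left(-2 + 3\right)\right) \left(-4\right) \left(-33\right) + \frac{\left(-1\right) 64 - 168 + 16 + 6 \cdot 16}{7 \left(-3\right)} = \left(- \frac{6}{5} + 1\right) \left(-4\right) \left(-33\right) + \frac{1}{7} \left(- \frac{1}{3}\right) \left(-64 - 168 + 16 + 96\right) = \left(- \frac{1}{5}\right) \left(-4\right) \left(-33\right) + \frac{1}{7} \left(- \frac{1}{3}\right) \left(-120\right) = \frac{4}{5} \left(-33\right) + \frac{40}{7} = - \frac{132}{5} + \frac{40}{7} = - \frac{724}{35}$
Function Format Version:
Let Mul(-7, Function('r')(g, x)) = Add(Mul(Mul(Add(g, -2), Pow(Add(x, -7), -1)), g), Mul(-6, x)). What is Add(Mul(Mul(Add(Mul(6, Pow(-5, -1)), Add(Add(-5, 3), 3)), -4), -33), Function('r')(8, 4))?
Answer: Rational(-724, 35) ≈ -20.686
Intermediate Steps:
Function('r')(g, x) = Add(Mul(Rational(6, 7), x), Mul(Rational(-1, 7), g, Pow(Add(-7, x), -1), Add(-2, g))) (Function('r')(g, x) = Mul(Rational(-1, 7), Add(Mul(Mul(Add(g, -2), Pow(Add(x, -7), -1)), g), Mul(-6, x))) = Mul(Rational(-1, 7), Add(Mul(Mul(Add(-2, g), Pow(Add(-7, x), -1)), g), Mul(-6, x))) = Mul(Rational(-1, 7), Add(Mul(Mul(Pow(Add(-7, x), -1), Add(-2, g)), g), Mul(-6, x))) = Mul(Rational(-1, 7), Add(Mul(g, Pow(Add(-7, x), -1), Add(-2, g)), Mul(-6, x))) = Mul(Rational(-1, 7), Add(Mul(-6, x), Mul(g, Pow(Add(-7, x), -1), Add(-2, g)))) = Add(Mul(Rational(6, 7), x), Mul(Rational(-1, 7), g, Pow(Add(-7, x), -1), Add(-2, g))))
Add(Mul(Mul(Add(Mul(6, Pow(-5, -1)), Add(Add(-5, 3), 3)), -4), -33), Function('r')(8, 4)) = Add(Mul(Mul(Add(Mul(6, Pow(-5, -1)), Add(Add(-5, 3), 3)), -4), -33), Mul(Rational(1, 7), Pow(Add(-7, 4), -1), Add(Mul(-1, Pow(8, 2)), Mul(-42, 4), Mul(2, 8), Mul(6, Pow(4, 2))))) = Add(Mul(Mul(Add(Mul(6, Rational(-1, 5)), Add(-2, 3)), -4), -33), Mul(Rational(1, 7), Pow(-3, -1), Add(Mul(-1, 64), -168, 16, Mul(6, 16)))) = Add(Mul(Mul(Add(Rational(-6, 5), 1), -4), -33), Mul(Rational(1, 7), Rational(-1, 3), Add(-64, -168, 16, 96))) = Add(Mul(Mul(Rational(-1, 5), -4), -33), Mul(Rational(1, 7), Rational(-1, 3), -120)) = Add(Mul(Rational(4, 5), -33), Rational(40, 7)) = Add(Rational(-132, 5), Rational(40, 7)) = Rational(-724, 35)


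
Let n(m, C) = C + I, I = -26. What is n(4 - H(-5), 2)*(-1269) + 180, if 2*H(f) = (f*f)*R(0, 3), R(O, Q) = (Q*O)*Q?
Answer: 30636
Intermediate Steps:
R(O, Q) = O*Q² (R(O, Q) = (O*Q)*Q = O*Q²)
H(f) = 0 (H(f) = ((f*f)*(0*3²))/2 = (f²*(0*9))/2 = (f²*0)/2 = (½)*0 = 0)
n(m, C) = -26 + C (n(m, C) = C - 26 = -26 + C)
n(4 - H(-5), 2)*(-1269) + 180 = (-26 + 2)*(-1269) + 180 = -24*(-1269) + 180 = 30456 + 180 = 30636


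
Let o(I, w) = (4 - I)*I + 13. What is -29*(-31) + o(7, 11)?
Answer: 891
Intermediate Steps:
o(I, w) = 13 + I*(4 - I) (o(I, w) = I*(4 - I) + 13 = 13 + I*(4 - I))
-29*(-31) + o(7, 11) = -29*(-31) + (13 - 1*7² + 4*7) = 899 + (13 - 1*49 + 28) = 899 + (13 - 49 + 28) = 899 - 8 = 891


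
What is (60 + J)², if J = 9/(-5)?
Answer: 84681/25 ≈ 3387.2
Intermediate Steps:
J = -9/5 (J = 9*(-⅕) = -9/5 ≈ -1.8000)
(60 + J)² = (60 - 9/5)² = (291/5)² = 84681/25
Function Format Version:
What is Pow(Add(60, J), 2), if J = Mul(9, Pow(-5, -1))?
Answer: Rational(84681, 25) ≈ 3387.2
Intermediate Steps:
J = Rational(-9, 5) (J = Mul(9, Rational(-1, 5)) = Rational(-9, 5) ≈ -1.8000)
Pow(Add(60, J), 2) = Pow(Add(60, Rational(-9, 5)), 2) = Pow(Rational(291, 5), 2) = Rational(84681, 25)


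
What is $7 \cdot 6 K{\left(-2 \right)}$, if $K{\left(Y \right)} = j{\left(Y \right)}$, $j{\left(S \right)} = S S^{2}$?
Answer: $-336$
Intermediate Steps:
$j{\left(S \right)} = S^{3}$
$K{\left(Y \right)} = Y^{3}$
$7 \cdot 6 K{\left(-2 \right)} = 7 \cdot 6 \left(-2\right)^{3} = 42 \left(-8\right) = -336$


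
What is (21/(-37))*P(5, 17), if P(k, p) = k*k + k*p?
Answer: -2310/37 ≈ -62.432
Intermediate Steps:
P(k, p) = k² + k*p
(21/(-37))*P(5, 17) = (21/(-37))*(5*(5 + 17)) = (21*(-1/37))*(5*22) = -21/37*110 = -2310/37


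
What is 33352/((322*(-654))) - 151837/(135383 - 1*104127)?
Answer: -8254375067/1645534632 ≈ -5.0162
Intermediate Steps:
33352/((322*(-654))) - 151837/(135383 - 1*104127) = 33352/(-210588) - 151837/(135383 - 104127) = 33352*(-1/210588) - 151837/31256 = -8338/52647 - 151837*1/31256 = -8338/52647 - 151837/31256 = -8254375067/1645534632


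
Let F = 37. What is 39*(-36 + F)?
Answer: 39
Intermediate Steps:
39*(-36 + F) = 39*(-36 + 37) = 39*1 = 39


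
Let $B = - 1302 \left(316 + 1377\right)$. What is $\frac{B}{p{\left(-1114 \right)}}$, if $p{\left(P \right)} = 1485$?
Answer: $- \frac{734762}{495} \approx -1484.4$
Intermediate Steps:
$B = -2204286$ ($B = \left(-1302\right) 1693 = -2204286$)
$\frac{B}{p{\left(-1114 \right)}} = - \frac{2204286}{1485} = \left(-2204286\right) \frac{1}{1485} = - \frac{734762}{495}$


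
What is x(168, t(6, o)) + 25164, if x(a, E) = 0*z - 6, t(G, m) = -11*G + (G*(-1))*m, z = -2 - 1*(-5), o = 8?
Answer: 25158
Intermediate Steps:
z = 3 (z = -2 + 5 = 3)
t(G, m) = -11*G - G*m (t(G, m) = -11*G + (-G)*m = -11*G - G*m)
x(a, E) = -6 (x(a, E) = 0*3 - 6 = 0 - 6 = -6)
x(168, t(6, o)) + 25164 = -6 + 25164 = 25158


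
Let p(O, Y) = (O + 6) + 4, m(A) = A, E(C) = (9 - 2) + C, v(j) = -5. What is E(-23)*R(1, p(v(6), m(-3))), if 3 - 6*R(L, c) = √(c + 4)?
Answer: 0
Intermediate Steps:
E(C) = 7 + C
p(O, Y) = 10 + O (p(O, Y) = (6 + O) + 4 = 10 + O)
R(L, c) = ½ - √(4 + c)/6 (R(L, c) = ½ - √(c + 4)/6 = ½ - √(4 + c)/6)
E(-23)*R(1, p(v(6), m(-3))) = (7 - 23)*(½ - √(4 + (10 - 5))/6) = -16*(½ - √(4 + 5)/6) = -16*(½ - √9/6) = -16*(½ - ⅙*3) = -16*(½ - ½) = -16*0 = 0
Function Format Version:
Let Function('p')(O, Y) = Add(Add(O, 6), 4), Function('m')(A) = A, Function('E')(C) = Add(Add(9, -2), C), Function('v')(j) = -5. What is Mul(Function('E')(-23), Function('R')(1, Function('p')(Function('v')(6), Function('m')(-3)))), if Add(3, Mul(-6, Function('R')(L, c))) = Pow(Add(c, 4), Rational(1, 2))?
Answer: 0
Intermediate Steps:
Function('E')(C) = Add(7, C)
Function('p')(O, Y) = Add(10, O) (Function('p')(O, Y) = Add(Add(6, O), 4) = Add(10, O))
Function('R')(L, c) = Add(Rational(1, 2), Mul(Rational(-1, 6), Pow(Add(4, c), Rational(1, 2)))) (Function('R')(L, c) = Add(Rational(1, 2), Mul(Rational(-1, 6), Pow(Add(c, 4), Rational(1, 2)))) = Add(Rational(1, 2), Mul(Rational(-1, 6), Pow(Add(4, c), Rational(1, 2)))))
Mul(Function('E')(-23), Function('R')(1, Function('p')(Function('v')(6), Function('m')(-3)))) = Mul(Add(7, -23), Add(Rational(1, 2), Mul(Rational(-1, 6), Pow(Add(4, Add(10, -5)), Rational(1, 2))))) = Mul(-16, Add(Rational(1, 2), Mul(Rational(-1, 6), Pow(Add(4, 5), Rational(1, 2))))) = Mul(-16, Add(Rational(1, 2), Mul(Rational(-1, 6), Pow(9, Rational(1, 2))))) = Mul(-16, Add(Rational(1, 2), Mul(Rational(-1, 6), 3))) = Mul(-16, Add(Rational(1, 2), Rational(-1, 2))) = Mul(-16, 0) = 0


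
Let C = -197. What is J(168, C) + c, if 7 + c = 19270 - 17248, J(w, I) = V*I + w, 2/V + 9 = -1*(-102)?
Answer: 202625/93 ≈ 2178.8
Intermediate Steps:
V = 2/93 (V = 2/(-9 - 1*(-102)) = 2/(-9 + 102) = 2/93 ≈ 0.021505)
J(w, I) = w + 2*I/93 (J(w, I) = 2*I/93 + w = w + 2*I/93)
c = 2015 (c = -7 + (19270 - 17248) = -7 + 2022 = 2015)
J(168, C) + c = (168 + (2/93)*(-197)) + 2015 = (168 - 394/93) + 2015 = 15230/93 + 2015 = 202625/93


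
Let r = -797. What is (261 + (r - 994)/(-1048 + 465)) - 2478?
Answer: -1290720/583 ≈ -2213.9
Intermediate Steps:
(261 + (r - 994)/(-1048 + 465)) - 2478 = (261 + (-797 - 994)/(-1048 + 465)) - 2478 = (261 - 1791/(-583)) - 2478 = (261 - 1791*(-1/583)) - 2478 = (261 + 1791/583) - 2478 = 153954/583 - 2478 = -1290720/583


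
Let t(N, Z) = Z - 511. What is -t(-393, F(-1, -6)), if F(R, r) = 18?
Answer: 493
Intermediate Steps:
t(N, Z) = -511 + Z
-t(-393, F(-1, -6)) = -(-511 + 18) = -1*(-493) = 493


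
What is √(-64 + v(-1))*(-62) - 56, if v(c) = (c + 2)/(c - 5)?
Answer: -56 - 31*I*√2310/3 ≈ -56.0 - 496.65*I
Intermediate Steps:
v(c) = (2 + c)/(-5 + c)
√(-64 + v(-1))*(-62) - 56 = √(-64 + (2 - 1)/(-5 - 1))*(-62) - 56 = √(-64 + 1/(-6))*(-62) - 56 = √(-64 - ⅙*1)*(-62) - 56 = √(-64 - ⅙)*(-62) - 56 = √(-385/6)*(-62) - 56 = (I*√2310/6)*(-62) - 56 = -31*I*√2310/3 - 56 = -56 - 31*I*√2310/3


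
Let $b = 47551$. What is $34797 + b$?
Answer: $82348$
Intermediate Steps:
$34797 + b = 34797 + 47551 = 82348$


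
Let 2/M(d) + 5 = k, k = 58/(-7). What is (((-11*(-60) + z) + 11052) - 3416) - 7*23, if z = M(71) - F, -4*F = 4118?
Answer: 1704569/186 ≈ 9164.3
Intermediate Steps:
k = -58/7 (k = 58*(-⅐) = -58/7 ≈ -8.2857)
M(d) = -14/93 (M(d) = 2/(-5 - 58/7) = 2/(-93/7) = 2*(-7/93) = -14/93)
F = -2059/2 (F = -¼*4118 = -2059/2 ≈ -1029.5)
z = 191459/186 (z = -14/93 - 1*(-2059/2) = -14/93 + 2059/2 = 191459/186 ≈ 1029.3)
(((-11*(-60) + z) + 11052) - 3416) - 7*23 = (((-11*(-60) + 191459/186) + 11052) - 3416) - 7*23 = (((660 + 191459/186) + 11052) - 3416) - 1*161 = ((314219/186 + 11052) - 3416) - 161 = (2369891/186 - 3416) - 161 = 1734515/186 - 161 = 1704569/186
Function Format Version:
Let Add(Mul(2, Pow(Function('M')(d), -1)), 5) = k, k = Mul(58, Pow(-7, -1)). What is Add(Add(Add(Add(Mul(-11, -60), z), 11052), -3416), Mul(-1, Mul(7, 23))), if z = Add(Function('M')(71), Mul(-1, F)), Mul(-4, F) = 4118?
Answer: Rational(1704569, 186) ≈ 9164.3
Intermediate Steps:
k = Rational(-58, 7) (k = Mul(58, Rational(-1, 7)) = Rational(-58, 7) ≈ -8.2857)
Function('M')(d) = Rational(-14, 93) (Function('M')(d) = Mul(2, Pow(Add(-5, Rational(-58, 7)), -1)) = Mul(2, Pow(Rational(-93, 7), -1)) = Mul(2, Rational(-7, 93)) = Rational(-14, 93))
F = Rational(-2059, 2) (F = Mul(Rational(-1, 4), 4118) = Rational(-2059, 2) ≈ -1029.5)
z = Rational(191459, 186) (z = Add(Rational(-14, 93), Mul(-1, Rational(-2059, 2))) = Add(Rational(-14, 93), Rational(2059, 2)) = Rational(191459, 186) ≈ 1029.3)
Add(Add(Add(Add(Mul(-11, -60), z), 11052), -3416), Mul(-1, Mul(7, 23))) = Add(Add(Add(Add(Mul(-11, -60), Rational(191459, 186)), 11052), -3416), Mul(-1, Mul(7, 23))) = Add(Add(Add(Add(660, Rational(191459, 186)), 11052), -3416), Mul(-1, 161)) = Add(Add(Add(Rational(314219, 186), 11052), -3416), -161) = Add(Add(Rational(2369891, 186), -3416), -161) = Add(Rational(1734515, 186), -161) = Rational(1704569, 186)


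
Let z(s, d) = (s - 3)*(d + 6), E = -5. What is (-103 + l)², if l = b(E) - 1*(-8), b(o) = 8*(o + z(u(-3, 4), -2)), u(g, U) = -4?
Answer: 128881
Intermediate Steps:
z(s, d) = (-3 + s)*(6 + d)
b(o) = -224 + 8*o (b(o) = 8*(o + (-18 - 3*(-2) + 6*(-4) - 2*(-4))) = 8*(o + (-18 + 6 - 24 + 8)) = 8*(o - 28) = 8*(-28 + o) = -224 + 8*o)
l = -256 (l = (-224 + 8*(-5)) - 1*(-8) = (-224 - 40) + 8 = -264 + 8 = -256)
(-103 + l)² = (-103 - 256)² = (-359)² = 128881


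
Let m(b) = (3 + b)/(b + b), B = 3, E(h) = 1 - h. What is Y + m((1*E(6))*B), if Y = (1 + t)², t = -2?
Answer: 7/5 ≈ 1.4000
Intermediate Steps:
Y = 1 (Y = (1 - 2)² = (-1)² = 1)
m(b) = (3 + b)/(2*b) (m(b) = (3 + b)/((2*b)) = (3 + b)*(1/(2*b)) = (3 + b)/(2*b))
Y + m((1*E(6))*B) = 1 + (3 + (1*(1 - 1*6))*3)/(2*(((1*(1 - 1*6))*3))) = 1 + (3 + (1*(1 - 6))*3)/(2*(((1*(1 - 6))*3))) = 1 + (3 + (1*(-5))*3)/(2*(((1*(-5))*3))) = 1 + (3 - 5*3)/(2*((-5*3))) = 1 + (½)*(3 - 15)/(-15) = 1 + (½)*(-1/15)*(-12) = 1 + ⅖ = 7/5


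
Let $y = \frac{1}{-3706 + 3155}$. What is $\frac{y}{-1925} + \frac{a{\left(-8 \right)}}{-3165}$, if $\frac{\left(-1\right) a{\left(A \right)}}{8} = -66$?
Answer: $- \frac{37335549}{223802425} \approx -0.16682$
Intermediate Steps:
$a{\left(A \right)} = 528$ ($a{\left(A \right)} = \left(-8\right) \left(-66\right) = 528$)
$y = - \frac{1}{551}$ ($y = \frac{1}{-551} = - \frac{1}{551} \approx -0.0018149$)
$\frac{y}{-1925} + \frac{a{\left(-8 \right)}}{-3165} = - \frac{1}{551 \left(-1925\right)} + \frac{528}{-3165} = \left(- \frac{1}{551}\right) \left(- \frac{1}{1925}\right) + 528 \left(- \frac{1}{3165}\right) = \frac{1}{1060675} - \frac{176}{1055} = - \frac{37335549}{223802425}$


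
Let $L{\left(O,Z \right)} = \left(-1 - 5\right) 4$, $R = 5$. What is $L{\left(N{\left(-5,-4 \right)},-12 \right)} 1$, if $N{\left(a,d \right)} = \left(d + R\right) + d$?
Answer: $-24$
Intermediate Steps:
$N{\left(a,d \right)} = 5 + 2 d$ ($N{\left(a,d \right)} = \left(d + 5\right) + d = \left(5 + d\right) + d = 5 + 2 d$)
$L{\left(O,Z \right)} = -24$ ($L{\left(O,Z \right)} = \left(-6\right) 4 = -24$)
$L{\left(N{\left(-5,-4 \right)},-12 \right)} 1 = \left(-24\right) 1 = -24$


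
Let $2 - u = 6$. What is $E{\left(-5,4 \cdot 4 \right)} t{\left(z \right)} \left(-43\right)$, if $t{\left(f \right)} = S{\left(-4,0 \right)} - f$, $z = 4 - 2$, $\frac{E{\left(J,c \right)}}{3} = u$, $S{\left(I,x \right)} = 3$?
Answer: $516$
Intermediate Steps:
$u = -4$ ($u = 2 - 6 = -4$)
$E{\left(J,c \right)} = -12$ ($E{\left(J,c \right)} = 3 \left(-4\right) = -12$)
$z = 2$ ($z = 4 - 2 = 2$)
$t{\left(f \right)} = 3 - f$
$E{\left(-5,4 \cdot 4 \right)} t{\left(z \right)} \left(-43\right) = - 12 \left(3 - 2\right) \left(-43\right) = \left(-12\right) 1 \left(-43\right) = \left(-12\right) \left(-43\right) = 516$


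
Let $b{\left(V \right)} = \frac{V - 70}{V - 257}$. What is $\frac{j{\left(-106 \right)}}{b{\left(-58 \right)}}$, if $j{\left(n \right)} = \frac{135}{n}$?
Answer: $- \frac{42525}{13568} \approx -3.1342$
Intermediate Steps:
$b{\left(V \right)} = \frac{-70 + V}{-257 + V}$
$\frac{j{\left(-106 \right)}}{b{\left(-58 \right)}} = \frac{135 \frac{1}{-106}}{\frac{1}{-257 - 58} \left(-70 - 58\right)} = \frac{135 \left(- \frac{1}{106}\right)}{\frac{1}{-315} \left(-128\right)} = - \frac{135}{106 \left(\left(- \frac{1}{315}\right) \left(-128\right)\right)} = - \frac{135}{106 \cdot \frac{128}{315}} = \left(- \frac{135}{106}\right) \frac{315}{128} = - \frac{42525}{13568}$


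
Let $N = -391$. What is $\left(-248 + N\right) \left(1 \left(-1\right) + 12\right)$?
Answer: $-7029$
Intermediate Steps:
$\left(-248 + N\right) \left(1 \left(-1\right) + 12\right) = \left(-248 - 391\right) \left(1 \left(-1\right) + 12\right) = - 639 \left(-1 + 12\right) = \left(-639\right) 11 = -7029$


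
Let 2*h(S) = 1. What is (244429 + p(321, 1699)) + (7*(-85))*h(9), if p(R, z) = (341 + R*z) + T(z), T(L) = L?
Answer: 1583101/2 ≈ 7.9155e+5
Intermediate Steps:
h(S) = ½ (h(S) = (½)*1 = ½)
p(R, z) = 341 + z + R*z (p(R, z) = (341 + R*z) + z = 341 + z + R*z)
(244429 + p(321, 1699)) + (7*(-85))*h(9) = (244429 + (341 + 1699 + 321*1699)) + (7*(-85))*(½) = (244429 + (341 + 1699 + 545379)) - 595*½ = (244429 + 547419) - 595/2 = 791848 - 595/2 = 1583101/2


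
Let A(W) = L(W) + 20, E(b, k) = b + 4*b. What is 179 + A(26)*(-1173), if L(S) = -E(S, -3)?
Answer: 129209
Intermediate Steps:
E(b, k) = 5*b
L(S) = -5*S
A(W) = 20 - 5*W (A(W) = -5*W + 20 = 20 - 5*W)
179 + A(26)*(-1173) = 179 + (20 - 5*26)*(-1173) = 179 + (20 - 130)*(-1173) = 179 - 110*(-1173) = 179 + 129030 = 129209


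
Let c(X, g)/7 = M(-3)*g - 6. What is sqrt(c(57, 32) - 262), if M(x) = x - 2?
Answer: 4*I*sqrt(89) ≈ 37.736*I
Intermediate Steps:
M(x) = -2 + x
c(X, g) = -42 - 35*g (c(X, g) = 7*((-2 - 3)*g - 6) = 7*(-5*g - 6) = 7*(-6 - 5*g) = -42 - 35*g)
sqrt(c(57, 32) - 262) = sqrt((-42 - 35*32) - 262) = sqrt((-42 - 1120) - 262) = sqrt(-1162 - 262) = sqrt(-1424) = 4*I*sqrt(89)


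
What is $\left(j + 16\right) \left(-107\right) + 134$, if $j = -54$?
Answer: $4200$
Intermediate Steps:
$\left(j + 16\right) \left(-107\right) + 134 = \left(-54 + 16\right) \left(-107\right) + 134 = \left(-38\right) \left(-107\right) + 134 = 4066 + 134 = 4200$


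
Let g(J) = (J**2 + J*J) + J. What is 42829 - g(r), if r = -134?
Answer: 7051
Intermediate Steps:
g(J) = J + 2*J**2 (g(J) = (J**2 + J**2) + J = 2*J**2 + J = J + 2*J**2)
42829 - g(r) = 42829 - (-134)*(1 + 2*(-134)) = 42829 - (-134)*(1 - 268) = 42829 - (-134)*(-267) = 42829 - 1*35778 = 42829 - 35778 = 7051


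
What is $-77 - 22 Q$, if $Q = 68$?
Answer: $-1573$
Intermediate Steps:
$-77 - 22 Q = -77 - 1496 = -1573$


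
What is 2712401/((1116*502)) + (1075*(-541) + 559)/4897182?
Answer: 2159602933045/457259677704 ≈ 4.7229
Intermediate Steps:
2712401/((1116*502)) + (1075*(-541) + 559)/4897182 = 2712401/560232 + (-581575 + 559)*(1/4897182) = 2712401*(1/560232) - 581016*1/4897182 = 2712401/560232 - 96836/816197 = 2159602933045/457259677704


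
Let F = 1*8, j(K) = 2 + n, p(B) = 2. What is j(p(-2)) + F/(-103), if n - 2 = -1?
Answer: 301/103 ≈ 2.9223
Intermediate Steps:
n = 1 (n = 2 - 1 = 1)
j(K) = 3 (j(K) = 2 + 1 = 3)
F = 8
j(p(-2)) + F/(-103) = 3 + 8/(-103) = 3 + 8*(-1/103) = 3 - 8/103 = 301/103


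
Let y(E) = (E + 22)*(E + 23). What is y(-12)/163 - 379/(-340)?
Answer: 99177/55420 ≈ 1.7896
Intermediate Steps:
y(E) = (22 + E)*(23 + E)
y(-12)/163 - 379/(-340) = (506 + (-12)² + 45*(-12))/163 - 379/(-340) = (506 + 144 - 540)*(1/163) - 379*(-1/340) = 110*(1/163) + 379/340 = 110/163 + 379/340 = 99177/55420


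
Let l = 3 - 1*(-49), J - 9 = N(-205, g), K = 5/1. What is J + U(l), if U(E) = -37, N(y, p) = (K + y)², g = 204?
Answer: 39972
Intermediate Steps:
K = 5 (K = 5*1 = 5)
N(y, p) = (5 + y)²
J = 40009 (J = 9 + (5 - 205)² = 9 + (-200)² = 9 + 40000 = 40009)
l = 52 (l = 3 + 49 = 52)
J + U(l) = 40009 - 37 = 39972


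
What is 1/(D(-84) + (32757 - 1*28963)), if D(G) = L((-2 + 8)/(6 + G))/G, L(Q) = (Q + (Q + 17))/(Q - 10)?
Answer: 3668/13916465 ≈ 0.00026357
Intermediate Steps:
L(Q) = (17 + 2*Q)/(-10 + Q) (L(Q) = (Q + (17 + Q))/(-10 + Q) = (17 + 2*Q)/(-10 + Q))
D(G) = (17 + 12/(6 + G))/(G*(-10 + 6/(6 + G))) (D(G) = ((17 + 2*((-2 + 8)/(6 + G)))/(-10 + (-2 + 8)/(6 + G)))/G = ((17 + 2*(6/(6 + G)))/(-10 + 6/(6 + G)))/G = ((17 + 12/(6 + G))/(-10 + 6/(6 + G)))/G = (17 + 12/(6 + G))/(G*(-10 + 6/(6 + G))))
1/(D(-84) + (32757 - 1*28963)) = 1/((½)*(-114 - 17*(-84))/(-84*(27 + 5*(-84))) + (32757 - 1*28963)) = 1/((½)*(-1/84)*(-114 + 1428)/(27 - 420) + (32757 - 28963)) = 1/((½)*(-1/84)*1314/(-393) + 3794) = 1/((½)*(-1/84)*(-1/393)*1314 + 3794) = 1/(73/3668 + 3794) = 1/(13916465/3668) = 3668/13916465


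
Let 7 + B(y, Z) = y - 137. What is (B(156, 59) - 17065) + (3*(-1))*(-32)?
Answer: -16957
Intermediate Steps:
B(y, Z) = -144 + y (B(y, Z) = -7 + (y - 137) = -7 + (-137 + y) = -144 + y)
(B(156, 59) - 17065) + (3*(-1))*(-32) = ((-144 + 156) - 17065) + (3*(-1))*(-32) = (12 - 17065) - 3*(-32) = -17053 + 96 = -16957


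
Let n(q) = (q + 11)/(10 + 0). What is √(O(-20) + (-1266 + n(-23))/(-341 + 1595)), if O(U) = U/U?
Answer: I*√95/95 ≈ 0.1026*I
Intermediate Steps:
n(q) = 11/10 + q/10 (n(q) = (11 + q)/10 = (11 + q)*(⅒) = 11/10 + q/10)
O(U) = 1
√(O(-20) + (-1266 + n(-23))/(-341 + 1595)) = √(1 + (-1266 + (11/10 + (⅒)*(-23)))/(-341 + 1595)) = √(1 + (-1266 + (11/10 - 23/10))/1254) = √(1 + (-1266 - 6/5)*(1/1254)) = √(1 - 6336/5*1/1254) = √(1 - 96/95) = √(-1/95) = I*√95/95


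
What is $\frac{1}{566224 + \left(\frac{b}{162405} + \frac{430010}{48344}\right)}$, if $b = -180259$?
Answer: $\frac{3925653660}{2222829878646317} \approx 1.7661 \cdot 10^{-6}$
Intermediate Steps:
$\frac{1}{566224 + \left(\frac{b}{162405} + \frac{430010}{48344}\right)} = \frac{1}{566224 + \left(- \frac{180259}{162405} + \frac{430010}{48344}\right)} = \frac{1}{566224 + \left(\left(-180259\right) \frac{1}{162405} + 430010 \cdot \frac{1}{48344}\right)} = \frac{1}{566224 + \left(- \frac{180259}{162405} + \frac{215005}{24172}\right)} = \frac{1}{566224 + \frac{30560666477}{3925653660}} = \frac{1}{\frac{2222829878646317}{3925653660}} = \frac{3925653660}{2222829878646317}$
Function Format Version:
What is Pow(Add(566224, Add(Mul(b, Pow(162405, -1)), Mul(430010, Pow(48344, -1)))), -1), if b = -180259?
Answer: Rational(3925653660, 2222829878646317) ≈ 1.7661e-6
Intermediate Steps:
Pow(Add(566224, Add(Mul(b, Pow(162405, -1)), Mul(430010, Pow(48344, -1)))), -1) = Pow(Add(566224, Add(Mul(-180259, Pow(162405, -1)), Mul(430010, Pow(48344, -1)))), -1) = Pow(Add(566224, Add(Mul(-180259, Rational(1, 162405)), Mul(430010, Rational(1, 48344)))), -1) = Pow(Add(566224, Add(Rational(-180259, 162405), Rational(215005, 24172))), -1) = Pow(Add(566224, Rational(30560666477, 3925653660)), -1) = Pow(Rational(2222829878646317, 3925653660), -1) = Rational(3925653660, 2222829878646317)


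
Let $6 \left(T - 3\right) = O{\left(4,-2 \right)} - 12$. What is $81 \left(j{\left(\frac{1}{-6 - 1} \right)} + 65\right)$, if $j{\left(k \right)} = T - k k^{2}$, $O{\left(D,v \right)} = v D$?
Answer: $\frac{1796715}{343} \approx 5238.2$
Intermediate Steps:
$O{\left(D,v \right)} = D v$
$T = - \frac{1}{3}$ ($T = 3 + \frac{4 \left(-2\right) - 12}{6} = 3 + \frac{-8 - 12}{6} = 3 + \frac{1}{6} \left(-20\right) = 3 - \frac{10}{3} = - \frac{1}{3} \approx -0.33333$)
$j{\left(k \right)} = - \frac{1}{3} - k^{3}$ ($j{\left(k \right)} = - \frac{1}{3} - k k^{2} = - \frac{1}{3} - k^{3}$)
$81 \left(j{\left(\frac{1}{-6 - 1} \right)} + 65\right) = 81 \left(\left(- \frac{1}{3} - \left(\frac{1}{-6 - 1}\right)^{3}\right) + 65\right) = 81 \left(\left(- \frac{1}{3} - \left(\frac{1}{-7}\right)^{3}\right) + 65\right) = 81 \left(\left(- \frac{1}{3} - \left(- \frac{1}{7}\right)^{3}\right) + 65\right) = 81 \left(\left(- \frac{1}{3} - - \frac{1}{343}\right) + 65\right) = 81 \left(\left(- \frac{1}{3} + \frac{1}{343}\right) + 65\right) = 81 \left(- \frac{340}{1029} + 65\right) = 81 \cdot \frac{66545}{1029} = \frac{1796715}{343}$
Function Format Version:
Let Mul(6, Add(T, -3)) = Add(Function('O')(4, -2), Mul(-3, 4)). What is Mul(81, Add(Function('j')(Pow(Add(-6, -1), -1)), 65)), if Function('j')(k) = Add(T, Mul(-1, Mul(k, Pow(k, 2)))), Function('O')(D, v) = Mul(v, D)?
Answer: Rational(1796715, 343) ≈ 5238.2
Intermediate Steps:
Function('O')(D, v) = Mul(D, v)
T = Rational(-1, 3) (T = Add(3, Mul(Rational(1, 6), Add(Mul(4, -2), Mul(-3, 4)))) = Add(3, Mul(Rational(1, 6), Add(-8, -12))) = Add(3, Mul(Rational(1, 6), -20)) = Add(3, Rational(-10, 3)) = Rational(-1, 3) ≈ -0.33333)
Function('j')(k) = Add(Rational(-1, 3), Mul(-1, Pow(k, 3))) (Function('j')(k) = Add(Rational(-1, 3), Mul(-1, Mul(k, Pow(k, 2)))) = Add(Rational(-1, 3), Mul(-1, Pow(k, 3))))
Mul(81, Add(Function('j')(Pow(Add(-6, -1), -1)), 65)) = Mul(81, Add(Add(Rational(-1, 3), Mul(-1, Pow(Pow(Add(-6, -1), -1), 3))), 65)) = Mul(81, Add(Add(Rational(-1, 3), Mul(-1, Pow(Pow(-7, -1), 3))), 65)) = Mul(81, Add(Add(Rational(-1, 3), Mul(-1, Pow(Rational(-1, 7), 3))), 65)) = Mul(81, Add(Add(Rational(-1, 3), Mul(-1, Rational(-1, 343))), 65)) = Mul(81, Add(Add(Rational(-1, 3), Rational(1, 343)), 65)) = Mul(81, Add(Rational(-340, 1029), 65)) = Mul(81, Rational(66545, 1029)) = Rational(1796715, 343)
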